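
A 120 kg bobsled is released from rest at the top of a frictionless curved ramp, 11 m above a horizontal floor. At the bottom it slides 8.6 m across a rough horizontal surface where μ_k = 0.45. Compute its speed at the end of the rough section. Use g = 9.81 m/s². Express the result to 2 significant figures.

Applying the work–energy principle:
mgh = ½mv² + μ_k m g d
W_f = μ_k mg d = (0.45)(120)(9.81)(8.6) = 4556 J
½mv² = mgh − W_f = 12949 − 4556 = 8393.4 J
v = √(2 × 8393.4/120) = 11.83 m/s

v = 12 m/s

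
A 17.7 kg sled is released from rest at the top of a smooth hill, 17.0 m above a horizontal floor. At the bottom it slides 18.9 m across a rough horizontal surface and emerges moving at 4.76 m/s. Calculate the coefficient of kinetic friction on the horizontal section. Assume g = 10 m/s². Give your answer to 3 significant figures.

μ_k = 0.840

Energy at the top = energy at the end + work done against friction:
mgh = ½mv² + μ_k m g d
mgh = 3009.0 J; ½mv² = 200.52 J
W_f = 3009.0 − 200.52 = 2808 J
μ_k = W_f/(mg·d) = 2808/(177.0 × 18.9) = 0.8395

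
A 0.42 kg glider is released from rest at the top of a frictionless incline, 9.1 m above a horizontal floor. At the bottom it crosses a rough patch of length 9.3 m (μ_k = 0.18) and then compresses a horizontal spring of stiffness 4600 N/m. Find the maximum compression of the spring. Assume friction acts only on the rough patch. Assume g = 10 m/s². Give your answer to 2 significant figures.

Initial energy: E₁ = mgh = (0.42)(10)(9.1) = 38.220 J
Friction removes W_f = μ_k mg d = (0.18)(0.42)(10)(9.3) = 7.031 J
Energy reaching the spring: E = 38.220 − 7.031 = 31.189 J
At max compression ½kx² = E ⇒ x = √(2E/k) = √(2 × 31.189/4600) = 0.1164 m

x = 0.12 m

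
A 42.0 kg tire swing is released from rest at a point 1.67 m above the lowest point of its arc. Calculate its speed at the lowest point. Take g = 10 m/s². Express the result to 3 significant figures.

v = 5.78 m/s

By conservation of mechanical energy, mgh = ½mv²
v = √(2gh) = √(2 × 10 × 1.67) = √33.400 = 5.779 m/s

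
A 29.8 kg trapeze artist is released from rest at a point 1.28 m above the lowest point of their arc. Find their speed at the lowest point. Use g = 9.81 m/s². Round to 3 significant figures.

v = 5.01 m/s

Energy conservation between the two points: mgh = ½mv²
v = √(2gh) = √(2 × 9.81 × 1.28) = √25.114 = 5.011 m/s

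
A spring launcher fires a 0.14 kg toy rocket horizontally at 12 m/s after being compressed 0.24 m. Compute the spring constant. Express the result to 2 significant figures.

½kx² = ½mv²
k = mv²/x² = (0.14)(12)²/(0.24)² = 350.0 N/m

k = 350 N/m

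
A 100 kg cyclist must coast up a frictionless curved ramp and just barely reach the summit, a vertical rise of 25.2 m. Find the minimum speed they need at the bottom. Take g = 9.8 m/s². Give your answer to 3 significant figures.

At the top they are momentarily at rest, so all KE converts to PE: ½mv² = mgh
v = √(2gh) = √(2 × 9.8 × 25.2) = 22.22 m/s

v = 22.2 m/s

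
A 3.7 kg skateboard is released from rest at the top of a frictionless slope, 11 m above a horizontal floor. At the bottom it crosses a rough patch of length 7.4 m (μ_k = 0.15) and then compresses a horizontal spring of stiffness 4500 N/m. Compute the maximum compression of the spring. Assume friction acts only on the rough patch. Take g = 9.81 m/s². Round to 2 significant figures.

x = 0.40 m

Initial energy: E₁ = mgh = (3.7)(9.81)(11) = 399.27 J
Friction removes W_f = μ_k mg d = (0.15)(3.7)(9.81)(7.4) = 40.29 J
Energy reaching the spring: E = 399.27 − 40.29 = 358.98 J
At max compression ½kx² = E ⇒ x = √(2E/k) = √(2 × 358.98/4500) = 0.3994 m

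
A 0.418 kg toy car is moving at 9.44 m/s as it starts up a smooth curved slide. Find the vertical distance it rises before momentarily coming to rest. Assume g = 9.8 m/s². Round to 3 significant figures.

h = 4.55 m

By energy conservation, ½mv² = mgh
h = v²/(2g) = 9.44²/(2 × 9.8) = 4.547 m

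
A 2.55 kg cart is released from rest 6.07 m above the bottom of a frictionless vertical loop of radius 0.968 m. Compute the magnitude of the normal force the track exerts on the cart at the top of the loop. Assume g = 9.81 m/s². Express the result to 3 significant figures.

Energy from release to top (height 2r): mgh = ½mv_top² + mg(2r)
v_top² = 2g(h − 2r) = 2(9.81)(6.07 − 1.936) = 81.109 m²/s²
At the top, both N and weight point toward the centre: N + mg = mv_top²/r
N = m(v_top²/r − g) = 2.55(81.109/0.968 − 9.81) = 188.6 N

N = 189 N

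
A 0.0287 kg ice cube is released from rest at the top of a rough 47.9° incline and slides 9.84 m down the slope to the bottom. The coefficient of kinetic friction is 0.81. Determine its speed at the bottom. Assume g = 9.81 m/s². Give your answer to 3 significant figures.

Taking the bottom as reference, mgh = ½mv² + μ_k N L with h = L sinθ, N = mg cosθ:
mgh = mgL sinθ = (0.0287)(9.81)(9.84)sin47.9° = 2.0556 J
W_f = μ_k mg cosθ · L = (0.81)(0.0287)(9.81)cos47.9°·9.84 = 1.504 J
½mv² = 2.0556 − 1.504 = 0.55112 J
v = √(2 × 0.55112/0.0287) = 6.197 m/s

v = 6.20 m/s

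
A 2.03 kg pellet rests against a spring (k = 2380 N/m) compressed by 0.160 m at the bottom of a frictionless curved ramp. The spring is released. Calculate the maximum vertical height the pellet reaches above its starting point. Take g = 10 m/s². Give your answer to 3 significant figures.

h = 1.50 m

At maximum height the pellet is at rest, so ½kx² = mgh
h = kx²/(2mg) = (2380)(0.160)²/(2 × 2.03 × 10) = 1.501 m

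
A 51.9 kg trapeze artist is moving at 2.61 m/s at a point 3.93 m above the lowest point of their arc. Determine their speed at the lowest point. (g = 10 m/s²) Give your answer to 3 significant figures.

v = 9.24 m/s

Energy conservation between the two points: ½mv₀² + mgh = ½mv²
The mass cancels from both sides.
v² = v₀² + 2gh = (2.61)² + 2(10)(3.93) = 85.412
v = √85.412 = 9.242 m/s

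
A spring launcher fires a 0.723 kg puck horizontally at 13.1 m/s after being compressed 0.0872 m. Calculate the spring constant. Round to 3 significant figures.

k = 16300 N/m

Spring PE at full compression equals KE at release: ½kx² = ½mv²
k = mv²/x² = (0.723)(13.1)²/(0.0872)² = 16317 N/m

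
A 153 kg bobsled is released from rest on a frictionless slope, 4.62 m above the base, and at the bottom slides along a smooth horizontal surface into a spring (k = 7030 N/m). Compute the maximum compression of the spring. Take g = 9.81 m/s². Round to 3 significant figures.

At max compression the bobsled is momentarily at rest: mgh = ½kx²
x = √(2mgh/k) = √(2 × 153 × 9.81 × 4.62 / 7030) = 1.405 m

x = 1.40 m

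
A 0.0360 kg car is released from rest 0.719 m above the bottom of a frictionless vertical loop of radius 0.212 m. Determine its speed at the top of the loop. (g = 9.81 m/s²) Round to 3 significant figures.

Energy conservation: mgh = ½mv_top² + mg(2r)
v_top² = 2g(h − 2r) = 2(9.81)(0.719 − 0.4240) = 5.788
v_top = 2.406 m/s

v = 2.41 m/s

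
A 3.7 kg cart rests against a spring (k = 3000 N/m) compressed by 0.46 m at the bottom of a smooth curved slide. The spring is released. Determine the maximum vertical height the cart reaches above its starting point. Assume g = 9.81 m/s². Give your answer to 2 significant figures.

h = 8.7 m

Energy conservation from release to the highest point: ½kx² = mgh
h = kx²/(2mg) = (3000)(0.46)²/(2 × 3.7 × 9.81) = 8.745 m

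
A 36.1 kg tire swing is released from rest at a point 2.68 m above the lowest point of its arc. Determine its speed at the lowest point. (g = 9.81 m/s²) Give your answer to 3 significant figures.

Energy conservation between the two points: mgh = ½mv²
v = √(2gh) = √(2 × 9.81 × 2.68) = √52.582 = 7.251 m/s

v = 7.25 m/s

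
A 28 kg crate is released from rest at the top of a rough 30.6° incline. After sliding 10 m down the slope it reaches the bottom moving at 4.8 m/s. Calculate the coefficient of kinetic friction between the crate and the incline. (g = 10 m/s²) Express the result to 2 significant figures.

The energy dissipated by friction is the PE lost minus the KE gained:
mgL sinθ = 1425.3 J; ½mv² = 322.56 J
W_f = 1425.3 − 322.56 = 1103 J
μ_k = W_f/(mg cosθ · L) = 1103/(241.0 × 10) = 0.4576

μ_k = 0.46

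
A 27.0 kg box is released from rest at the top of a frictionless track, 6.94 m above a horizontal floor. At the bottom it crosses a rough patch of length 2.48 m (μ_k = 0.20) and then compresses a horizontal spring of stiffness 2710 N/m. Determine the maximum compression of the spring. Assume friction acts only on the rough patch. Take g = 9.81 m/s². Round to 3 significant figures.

Initial energy: E₁ = mgh = (27.0)(9.81)(6.94) = 1838.2 J
Friction removes W_f = μ_k mg d = (0.20)(27.0)(9.81)(2.48) = 131.4 J
Energy reaching the spring: E = 1838.2 − 131.4 = 1706.8 J
At max compression ½kx² = E ⇒ x = √(2E/k) = √(2 × 1706.8/2710) = 1.122 m

x = 1.12 m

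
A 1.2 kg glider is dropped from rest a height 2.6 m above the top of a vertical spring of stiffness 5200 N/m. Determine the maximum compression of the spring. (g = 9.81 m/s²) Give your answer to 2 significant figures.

Measuring PE from the top of the relaxed spring, at max compression the glider has dropped H + x with zero KE, so:
mg(H + x) = ½kx²
½(5200)x² − (1.2)(9.81)x − (1.2)(9.81)(2.6) = 0
2600x² − 11.77x − 30.61 = 0
x = [11.77 + √(138.6 + 318315)]/(2 × 2600) = 0.1108 m

x = 0.11 m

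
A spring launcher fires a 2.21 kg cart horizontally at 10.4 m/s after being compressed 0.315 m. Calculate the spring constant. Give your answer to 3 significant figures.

k = 2410 N/m

Spring PE at full compression equals KE at release: ½kx² = ½mv²
k = mv²/x² = (2.21)(10.4)²/(0.315)² = 2409 N/m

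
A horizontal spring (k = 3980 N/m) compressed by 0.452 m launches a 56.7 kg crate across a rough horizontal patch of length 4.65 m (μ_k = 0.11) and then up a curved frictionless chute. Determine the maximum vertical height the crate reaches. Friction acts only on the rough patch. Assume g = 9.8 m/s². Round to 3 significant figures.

Spring energy: E₀ = ½kx² = ½(3980)(0.452)² = 406.56 J
Friction: W_f = μ_k mg d = (0.11)(56.7)(9.8)(4.65) = 284.2 J
Energy at base of ramp: E = 406.56 − 284.2 = 122.34 J
At max height all remaining energy is PE: mgh = E ⇒ h = E/(mg) = 122.34/(56.7 × 9.8) = 0.2202 m

h = 0.220 m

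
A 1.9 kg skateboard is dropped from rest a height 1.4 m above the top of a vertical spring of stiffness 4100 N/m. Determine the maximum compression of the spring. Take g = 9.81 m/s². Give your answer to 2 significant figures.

x = 0.12 m

Let x be the compression. The total drop is H + x, and the skateboard is instantaneously at rest at max compression, so energy conservation gives:
mg(H + x) = ½kx²
½(4100)x² − (1.9)(9.81)x − (1.9)(9.81)(1.4) = 0
2050x² − 18.64x − 26.09 = 0
x = [18.64 + √(347.4 + 213976)]/(2 × 2050) = 0.1175 m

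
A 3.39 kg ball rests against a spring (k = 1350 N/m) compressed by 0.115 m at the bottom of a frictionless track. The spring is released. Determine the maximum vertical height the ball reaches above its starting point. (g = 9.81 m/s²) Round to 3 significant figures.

All spring PE becomes gravitational PE at the highest point: ½kx² = mgh
h = kx²/(2mg) = (1350)(0.115)²/(2 × 3.39 × 9.81) = 0.2684 m

h = 0.268 m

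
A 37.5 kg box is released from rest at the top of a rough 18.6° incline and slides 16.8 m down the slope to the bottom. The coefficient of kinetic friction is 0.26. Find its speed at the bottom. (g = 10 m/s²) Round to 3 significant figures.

v = 4.94 m/s

Work–energy: mg(L sinθ) − μ_k(mg cosθ)L = ½mv²
mgh = mgL sinθ = (37.5)(10)(16.8)sin18.6° = 2009.4 J
W_f = μ_k mg cosθ · L = (0.26)(37.5)(10)cos18.6°·16.8 = 1552 J
½mv² = 2009.4 − 1552 = 457.00 J
v = √(2 × 457.00/37.5) = 4.937 m/s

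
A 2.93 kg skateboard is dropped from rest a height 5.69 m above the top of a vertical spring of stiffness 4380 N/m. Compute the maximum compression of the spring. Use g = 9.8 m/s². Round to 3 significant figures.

Measuring PE from the top of the relaxed spring, at max compression the skateboard has dropped H + x with zero KE, so:
mg(H + x) = ½kx²
½(4380)x² − (2.93)(9.8)x − (2.93)(9.8)(5.69) = 0
2190x² − 28.71x − 163.4 = 0
x = [28.71 + √(824.5 + 1.4312e+06)]/(2 × 2190) = 0.2798 m

x = 0.280 m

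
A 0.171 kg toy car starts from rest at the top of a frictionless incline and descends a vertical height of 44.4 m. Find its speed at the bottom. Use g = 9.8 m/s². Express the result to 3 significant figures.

v = 29.5 m/s

Mechanical energy is conserved (no friction): mgh = ½mv²
v = √(2gh) = √(2 × 9.8 × 44.4) = √870.24 = 29.50 m/s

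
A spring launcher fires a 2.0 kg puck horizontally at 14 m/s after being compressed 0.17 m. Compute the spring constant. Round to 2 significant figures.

½kx² = ½mv²
k = mv²/x² = (2.0)(14)²/(0.17)² = 13564 N/m

k = 14000 N/m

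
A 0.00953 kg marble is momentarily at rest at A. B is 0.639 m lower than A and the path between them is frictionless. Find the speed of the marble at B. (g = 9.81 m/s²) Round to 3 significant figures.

Equating total energy at the two states: mgh = ½mv²
The mass cancels from both sides.
v = √(2gh) = √(2 × 9.81 × 0.639) = √12.537 = 3.541 m/s

v = 3.54 m/s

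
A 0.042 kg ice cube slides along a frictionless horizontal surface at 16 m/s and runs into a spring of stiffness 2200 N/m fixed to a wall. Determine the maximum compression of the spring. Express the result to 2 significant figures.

All KE is stored as spring PE at maximum compression: ½mv² = ½kx²
x = v√(m/k) = 16 × √(0.042/2200) = 0.06991 m

x = 0.070 m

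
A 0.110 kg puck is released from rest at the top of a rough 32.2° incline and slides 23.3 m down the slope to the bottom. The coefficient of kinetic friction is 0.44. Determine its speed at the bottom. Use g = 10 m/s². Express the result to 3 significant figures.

Work–energy: mg(L sinθ) − μ_k(mg cosθ)L = ½mv²
mgh = mgL sinθ = (0.110)(10)(23.3)sin32.2° = 13.658 J
W_f = μ_k mg cosθ · L = (0.44)(0.110)(10)cos32.2°·23.3 = 9.543 J
½mv² = 13.658 − 9.543 = 4.1149 J
v = √(2 × 4.1149/0.110) = 8.650 m/s

v = 8.65 m/s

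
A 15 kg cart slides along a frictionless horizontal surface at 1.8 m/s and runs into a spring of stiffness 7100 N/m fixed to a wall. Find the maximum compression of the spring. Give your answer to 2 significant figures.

x = 0.083 m

At max compression the cart is momentarily at rest: ½mv² = ½kx²
x = v√(m/k) = 1.8 × √(15/7100) = 0.08273 m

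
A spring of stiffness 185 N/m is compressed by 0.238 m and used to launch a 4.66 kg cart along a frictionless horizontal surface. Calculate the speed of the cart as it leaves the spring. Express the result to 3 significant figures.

Conservation of energy: ½kx² = ½mv²
v = x√(k/m) = 0.238 × √(185/4.66) = 1.500 m/s

v = 1.50 m/s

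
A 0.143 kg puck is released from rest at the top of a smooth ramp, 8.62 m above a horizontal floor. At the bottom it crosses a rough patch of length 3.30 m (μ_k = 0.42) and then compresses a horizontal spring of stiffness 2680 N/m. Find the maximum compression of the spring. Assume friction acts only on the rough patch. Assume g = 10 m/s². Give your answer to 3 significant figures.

x = 0.0879 m

Initial energy: E₁ = mgh = (0.143)(10)(8.62) = 12.327 J
Friction removes W_f = μ_k mg d = (0.42)(0.143)(10)(3.30) = 1.982 J
Energy reaching the spring: E = 12.327 − 1.982 = 10.345 J
At max compression ½kx² = E ⇒ x = √(2E/k) = √(2 × 10.345/2680) = 0.08786 m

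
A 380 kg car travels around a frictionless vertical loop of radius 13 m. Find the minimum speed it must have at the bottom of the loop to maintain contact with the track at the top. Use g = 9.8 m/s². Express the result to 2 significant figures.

v = 25 m/s

At the top: mg = mv_top²/r ⇒ v_top² = gr = 127.4 m²/s²
Energy from bottom to top (height 2r): ½mv_bot² = ½mv_top² + mg(2r)
v_bot² = gr + 4gr = 5gr = 637.0
v_bot = √(5gr) = 25.24 m/s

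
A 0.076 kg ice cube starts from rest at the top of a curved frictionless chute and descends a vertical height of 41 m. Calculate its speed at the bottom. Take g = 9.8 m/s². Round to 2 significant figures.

Equating total energy at the two states: mgh = ½mv²
v = √(2gh) = √(2 × 9.8 × 41) = √803.60 = 28.35 m/s

v = 28 m/s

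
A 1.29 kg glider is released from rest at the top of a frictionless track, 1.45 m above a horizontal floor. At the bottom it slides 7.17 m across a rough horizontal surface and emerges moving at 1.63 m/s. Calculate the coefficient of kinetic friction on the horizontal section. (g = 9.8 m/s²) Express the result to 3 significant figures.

Energy bookkeeping (friction removes W_f = μ_k N d):
mgh = ½mv² + μ_k m g d
mgh = 18.331 J; ½mv² = 1.7137 J
W_f = 18.331 − 1.7137 = 16.62 J
μ_k = W_f/(mg·d) = 16.62/(12.64 × 7.17) = 0.1833

μ_k = 0.183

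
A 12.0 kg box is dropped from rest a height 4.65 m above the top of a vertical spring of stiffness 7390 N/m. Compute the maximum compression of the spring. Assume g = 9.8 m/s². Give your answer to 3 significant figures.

x = 0.401 m

Take the reference level at the top of the uncompressed spring. At max compression the box has fallen H + x and is momentarily at rest:
mg(H + x) = ½kx²
½(7390)x² − (12.0)(9.8)x − (12.0)(9.8)(4.65) = 0
3695x² − 117.6x − 546.8 = 0
x = [117.6 + √(13830 + 8.0823e+06)]/(2 × 3695) = 0.4009 m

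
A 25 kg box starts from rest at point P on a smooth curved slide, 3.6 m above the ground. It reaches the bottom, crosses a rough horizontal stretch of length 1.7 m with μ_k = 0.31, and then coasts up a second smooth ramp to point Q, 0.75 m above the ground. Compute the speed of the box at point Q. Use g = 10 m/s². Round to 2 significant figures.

Energy at P: mgh₁ = (25)(10)(3.6) = 900.00 J
Friction loss: W_f = μ_k mg d = 131.8 J
At Q: ½mv² + mgh₂ = mgh₁ − W_f
½mv² = 900.00 − 131.8 − 187.50 = 580.75 J
v = √(2 × 580.75/25) = 6.816 m/s

v = 6.8 m/s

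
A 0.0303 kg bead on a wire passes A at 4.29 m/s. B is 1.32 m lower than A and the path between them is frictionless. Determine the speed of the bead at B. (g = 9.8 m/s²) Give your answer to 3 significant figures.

v = 6.65 m/s

Energy conservation between the two points: ½mv₀² + mgh = ½mv²
The mass cancels from both sides.
v² = v₀² + 2gh = (4.29)² + 2(9.8)(1.32) = 44.276
v = √44.276 = 6.654 m/s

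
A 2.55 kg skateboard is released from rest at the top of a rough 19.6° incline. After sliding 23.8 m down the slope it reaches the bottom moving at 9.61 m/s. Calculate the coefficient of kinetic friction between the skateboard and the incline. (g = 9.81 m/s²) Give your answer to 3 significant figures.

mgh = ½mv² + μ_k (mg cosθ) L, with h = L sinθ
mgL sinθ = 199.72 J; ½mv² = 117.75 J
W_f = 199.72 − 117.75 = 81.97 J
μ_k = W_f/(mg cosθ · L) = 81.97/(23.57 × 23.8) = 0.1461

μ_k = 0.146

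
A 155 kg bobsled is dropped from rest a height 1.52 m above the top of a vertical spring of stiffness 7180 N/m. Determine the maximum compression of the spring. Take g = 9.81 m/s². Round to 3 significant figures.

x = 1.04 m

Measuring PE from the top of the relaxed spring, at max compression the bobsled has dropped H + x with zero KE, so:
mg(H + x) = ½kx²
½(7180)x² − (155)(9.81)x − (155)(9.81)(1.52) = 0
3590x² − 1521x − 2311 = 0
x = [1521 + √(2.312e+06 + 3.3189e+07)]/(2 × 3590) = 1.042 m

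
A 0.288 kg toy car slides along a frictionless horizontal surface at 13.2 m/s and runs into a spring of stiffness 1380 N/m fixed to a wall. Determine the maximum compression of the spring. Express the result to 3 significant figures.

x = 0.191 m

All KE is stored as spring PE at maximum compression: ½mv² = ½kx²
x = v√(m/k) = 13.2 × √(0.288/1380) = 0.1907 m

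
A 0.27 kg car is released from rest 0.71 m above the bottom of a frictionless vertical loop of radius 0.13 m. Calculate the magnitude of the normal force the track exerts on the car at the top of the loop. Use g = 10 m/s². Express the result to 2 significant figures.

N = 16 N

Energy from release to top (height 2r): mgh = ½mv_top² + mg(2r)
v_top² = 2g(h − 2r) = 2(10)(0.71 − 0.2600) = 9.0000 m²/s²
At the top, both N and weight point toward the centre: N + mg = mv_top²/r
N = m(v_top²/r − g) = 0.27(9.0000/0.13 − 10) = 15.99 N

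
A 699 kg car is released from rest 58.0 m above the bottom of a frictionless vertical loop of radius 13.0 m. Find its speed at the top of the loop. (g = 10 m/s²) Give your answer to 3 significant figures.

Energy conservation: mgh = ½mv_top² + mg(2r)
v_top² = 2g(h − 2r) = 2(10)(58.0 − 26.00) = 640.0
v_top = 25.30 m/s

v = 25.3 m/s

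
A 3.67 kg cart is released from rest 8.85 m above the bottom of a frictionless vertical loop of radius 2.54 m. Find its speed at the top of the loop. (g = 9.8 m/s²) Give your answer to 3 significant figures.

Energy conservation: mgh = ½mv_top² + mg(2r)
v_top² = 2g(h − 2r) = 2(9.8)(8.85 − 5.080) = 73.89
v_top = 8.596 m/s

v = 8.60 m/s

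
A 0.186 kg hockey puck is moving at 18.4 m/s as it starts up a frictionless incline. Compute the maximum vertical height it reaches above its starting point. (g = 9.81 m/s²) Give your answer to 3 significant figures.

h = 17.3 m

By energy conservation, ½mv² = mgh
h = v²/(2g) = 18.4²/(2 × 9.81) = 17.26 m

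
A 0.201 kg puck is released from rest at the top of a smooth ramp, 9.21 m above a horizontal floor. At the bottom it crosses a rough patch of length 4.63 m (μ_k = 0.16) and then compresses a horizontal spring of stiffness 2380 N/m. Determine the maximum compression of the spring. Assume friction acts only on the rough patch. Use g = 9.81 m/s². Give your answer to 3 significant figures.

x = 0.118 m

Initial energy: E₁ = mgh = (0.201)(9.81)(9.21) = 18.160 J
Friction removes W_f = μ_k mg d = (0.16)(0.201)(9.81)(4.63) = 1.461 J
Energy reaching the spring: E = 18.160 − 1.461 = 16.700 J
At max compression ½kx² = E ⇒ x = √(2E/k) = √(2 × 16.700/2380) = 0.1185 m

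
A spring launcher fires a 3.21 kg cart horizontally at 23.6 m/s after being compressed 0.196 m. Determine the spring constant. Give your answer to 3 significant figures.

k = 46500 N/m

Spring PE at full compression equals KE at release: ½kx² = ½mv²
k = mv²/x² = (3.21)(23.6)²/(0.196)² = 46539 N/m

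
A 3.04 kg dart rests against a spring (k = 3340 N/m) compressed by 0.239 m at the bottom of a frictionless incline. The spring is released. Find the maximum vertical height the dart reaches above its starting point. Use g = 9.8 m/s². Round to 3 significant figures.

Energy conservation from release to the highest point: ½kx² = mgh
h = kx²/(2mg) = (3340)(0.239)²/(2 × 3.04 × 9.8) = 3.202 m

h = 3.20 m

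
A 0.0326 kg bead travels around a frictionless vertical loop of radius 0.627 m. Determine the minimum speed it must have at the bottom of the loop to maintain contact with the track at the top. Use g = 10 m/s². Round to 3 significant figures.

At the top: mg = mv_top²/r ⇒ v_top² = gr = 6.270 m²/s²
Energy from bottom to top (height 2r): ½mv_bot² = ½mv_top² + mg(2r)
v_bot² = gr + 4gr = 5gr = 31.35
v_bot = √(5gr) = 5.599 m/s

v = 5.60 m/s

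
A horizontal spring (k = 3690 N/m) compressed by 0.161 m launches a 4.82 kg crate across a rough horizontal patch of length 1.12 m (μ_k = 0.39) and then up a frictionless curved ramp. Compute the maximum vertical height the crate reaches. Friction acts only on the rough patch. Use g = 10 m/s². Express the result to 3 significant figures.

Spring energy: E₀ = ½kx² = ½(3690)(0.161)² = 47.824 J
Friction: W_f = μ_k mg d = (0.39)(4.82)(10)(1.12) = 21.05 J
Energy at base of ramp: E = 47.824 − 21.05 = 26.770 J
At max height all remaining energy is PE: mgh = E ⇒ h = E/(mg) = 26.770/(4.82 × 10) = 0.5554 m

h = 0.555 m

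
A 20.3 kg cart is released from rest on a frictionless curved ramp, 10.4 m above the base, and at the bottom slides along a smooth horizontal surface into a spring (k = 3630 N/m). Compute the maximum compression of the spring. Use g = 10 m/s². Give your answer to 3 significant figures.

x = 1.08 m

Energy conservation (no friction) from release to max compression: mgh = ½kx²
x = √(2mgh/k) = √(2 × 20.3 × 10 × 10.4 / 3630) = 1.079 m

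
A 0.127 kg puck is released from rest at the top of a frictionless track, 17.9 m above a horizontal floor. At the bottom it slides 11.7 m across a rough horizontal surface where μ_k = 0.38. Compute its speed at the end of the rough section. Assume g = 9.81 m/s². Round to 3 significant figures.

Applying the work–energy principle:
mgh = ½mv² + μ_k m g d
W_f = μ_k mg d = (0.38)(0.127)(9.81)(11.7) = 5.539 J
½mv² = mgh − W_f = 22.301 − 5.539 = 16.762 J
v = √(2 × 16.762/0.127) = 16.25 m/s

v = 16.2 m/s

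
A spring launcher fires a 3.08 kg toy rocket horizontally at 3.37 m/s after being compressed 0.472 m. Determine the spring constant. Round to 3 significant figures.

Spring PE at full compression equals KE at release: ½kx² = ½mv²
k = mv²/x² = (3.08)(3.37)²/(0.472)² = 157.0 N/m

k = 157 N/m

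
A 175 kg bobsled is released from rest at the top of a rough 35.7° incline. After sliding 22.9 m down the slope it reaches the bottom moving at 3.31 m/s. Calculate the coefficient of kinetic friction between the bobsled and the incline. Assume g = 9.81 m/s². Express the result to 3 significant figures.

μ_k = 0.689

The energy dissipated by friction is the PE lost minus the KE gained:
mgL sinθ = 22941 J; ½mv² = 958.66 J
W_f = 22941 − 958.66 = 21982 J
μ_k = W_f/(mg cosθ · L) = 21982/(1394 × 22.9) = 0.6885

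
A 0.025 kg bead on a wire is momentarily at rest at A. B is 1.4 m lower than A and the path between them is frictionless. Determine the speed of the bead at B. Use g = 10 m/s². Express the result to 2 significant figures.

v = 5.3 m/s

Mechanical energy is conserved (no friction): mgh = ½mv²
v = √(2gh) = √(2 × 10 × 1.4) = √28.000 = 5.292 m/s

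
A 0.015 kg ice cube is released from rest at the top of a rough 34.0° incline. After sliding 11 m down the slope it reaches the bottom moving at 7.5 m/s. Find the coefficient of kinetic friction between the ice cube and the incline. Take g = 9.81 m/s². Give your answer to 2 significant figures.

μ_k = 0.36

mgh = ½mv² + μ_k (mg cosθ) L, with h = L sinθ
mgL sinθ = 0.90514 J; ½mv² = 0.42187 J
W_f = 0.90514 − 0.42187 = 0.4833 J
μ_k = W_f/(mg cosθ · L) = 0.4833/(0.1220 × 11) = 0.3601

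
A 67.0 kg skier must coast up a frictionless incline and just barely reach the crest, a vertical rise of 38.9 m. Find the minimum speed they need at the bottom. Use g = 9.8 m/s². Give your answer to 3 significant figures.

v = 27.6 m/s

At the top they are momentarily at rest, so all KE converts to PE: ½mv² = mgh
v = √(2gh) = √(2 × 9.8 × 38.9) = 27.61 m/s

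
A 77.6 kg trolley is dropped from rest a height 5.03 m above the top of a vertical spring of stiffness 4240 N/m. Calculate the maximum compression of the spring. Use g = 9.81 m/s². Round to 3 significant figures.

x = 1.54 m

Measuring PE from the top of the relaxed spring, at max compression the trolley has dropped H + x with zero KE, so:
mg(H + x) = ½kx²
½(4240)x² − (77.6)(9.81)x − (77.6)(9.81)(5.03) = 0
2120x² − 761.3x − 3829 = 0
x = [761.3 + √(579511 + 3.2471e+07)]/(2 × 2120) = 1.535 m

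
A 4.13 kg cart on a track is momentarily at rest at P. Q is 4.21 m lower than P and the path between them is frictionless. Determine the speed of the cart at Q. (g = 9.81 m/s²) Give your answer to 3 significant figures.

Mechanical energy is conserved (no friction): mgh = ½mv²
v = √(2gh) = √(2 × 9.81 × 4.21) = √82.600 = 9.088 m/s

v = 9.09 m/s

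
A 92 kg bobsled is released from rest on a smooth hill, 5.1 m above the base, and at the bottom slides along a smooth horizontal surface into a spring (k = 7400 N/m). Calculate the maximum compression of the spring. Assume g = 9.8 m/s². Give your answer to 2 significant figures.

Gravitational PE at the top equals spring PE at max compression: mgh = ½kx²
x = √(2mgh/k) = √(2 × 92 × 9.8 × 5.1 / 7400) = 1.115 m

x = 1.1 m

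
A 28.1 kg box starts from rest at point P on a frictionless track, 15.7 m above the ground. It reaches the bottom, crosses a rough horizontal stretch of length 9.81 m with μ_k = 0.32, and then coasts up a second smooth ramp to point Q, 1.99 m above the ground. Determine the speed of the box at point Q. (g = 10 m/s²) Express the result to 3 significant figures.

Energy at P: mgh₁ = (28.1)(10)(15.7) = 4411.7 J
Friction loss: W_f = μ_k mg d = 882.1 J
At Q: ½mv² + mgh₂ = mgh₁ − W_f
½mv² = 4411.7 − 882.1 − 559.19 = 2970.4 J
v = √(2 × 2970.4/28.1) = 14.54 m/s

v = 14.5 m/s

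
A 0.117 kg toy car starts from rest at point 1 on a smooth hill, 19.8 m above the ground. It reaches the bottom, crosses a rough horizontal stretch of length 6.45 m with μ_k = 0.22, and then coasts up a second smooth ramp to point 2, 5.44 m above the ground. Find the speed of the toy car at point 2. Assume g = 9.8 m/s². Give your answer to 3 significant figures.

v = 15.9 m/s

Energy at 1: mgh₁ = (0.117)(9.8)(19.8) = 22.703 J
Friction loss: W_f = μ_k mg d = 1.627 J
At 2: ½mv² + mgh₂ = mgh₁ − W_f
½mv² = 22.703 − 1.627 − 6.2375 = 14.838 J
v = √(2 × 14.838/0.117) = 15.93 m/s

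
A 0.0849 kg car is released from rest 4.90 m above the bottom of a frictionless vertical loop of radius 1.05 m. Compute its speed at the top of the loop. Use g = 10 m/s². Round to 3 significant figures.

v = 7.48 m/s

Energy conservation: mgh = ½mv_top² + mg(2r)
v_top² = 2g(h − 2r) = 2(10)(4.90 − 2.100) = 56.00
v_top = 7.483 m/s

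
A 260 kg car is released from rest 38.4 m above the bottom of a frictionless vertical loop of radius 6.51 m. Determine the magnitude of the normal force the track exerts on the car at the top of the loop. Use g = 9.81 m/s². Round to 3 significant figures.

N = 17300 N

Energy from release to top (height 2r): mgh = ½mv_top² + mg(2r)
v_top² = 2g(h − 2r) = 2(9.81)(38.4 − 13.02) = 497.96 m²/s²
At the top, both N and weight point toward the centre: N + mg = mv_top²/r
N = m(v_top²/r − g) = 260(497.96/6.51 − 9.81) = 17337 N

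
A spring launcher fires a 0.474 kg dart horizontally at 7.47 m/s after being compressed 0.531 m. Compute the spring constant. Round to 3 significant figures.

k = 93.8 N/m

Spring PE at full compression equals KE at release: ½kx² = ½mv²
k = mv²/x² = (0.474)(7.47)²/(0.531)² = 93.81 N/m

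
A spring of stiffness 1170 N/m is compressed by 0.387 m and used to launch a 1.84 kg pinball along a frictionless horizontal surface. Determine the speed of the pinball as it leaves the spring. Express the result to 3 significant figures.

v = 9.76 m/s

Spring PE converts entirely to kinetic energy: ½kx² = ½mv²
v = x√(k/m) = 0.387 × √(1170/1.84) = 9.759 m/s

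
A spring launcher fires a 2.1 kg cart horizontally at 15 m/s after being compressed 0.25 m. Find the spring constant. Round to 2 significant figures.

Energy stored in the spring equals the launch KE: ½kx² = ½mv²
k = mv²/x² = (2.1)(15)²/(0.25)² = 7560 N/m

k = 7600 N/m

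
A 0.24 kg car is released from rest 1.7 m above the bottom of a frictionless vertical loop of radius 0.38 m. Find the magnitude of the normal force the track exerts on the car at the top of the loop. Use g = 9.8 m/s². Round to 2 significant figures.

N = 9.3 N

Energy from release to top (height 2r): mgh = ½mv_top² + mg(2r)
v_top² = 2g(h − 2r) = 2(9.8)(1.7 − 0.7600) = 18.424 m²/s²
At the top, both N and weight point toward the centre: N + mg = mv_top²/r
N = m(v_top²/r − g) = 0.24(18.424/0.38 − 9.8) = 9.284 N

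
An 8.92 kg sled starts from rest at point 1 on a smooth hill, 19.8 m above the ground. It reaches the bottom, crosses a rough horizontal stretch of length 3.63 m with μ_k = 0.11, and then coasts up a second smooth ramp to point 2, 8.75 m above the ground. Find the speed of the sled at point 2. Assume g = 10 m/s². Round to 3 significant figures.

v = 14.6 m/s

Energy at 1: mgh₁ = (8.92)(10)(19.8) = 1766.2 J
Friction loss: W_f = μ_k mg d = 35.62 J
At 2: ½mv² + mgh₂ = mgh₁ − W_f
½mv² = 1766.2 − 35.62 − 780.50 = 950.04 J
v = √(2 × 950.04/8.92) = 14.59 m/s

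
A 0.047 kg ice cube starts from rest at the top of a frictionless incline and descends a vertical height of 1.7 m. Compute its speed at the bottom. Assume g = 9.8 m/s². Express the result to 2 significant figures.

Energy conservation between the two points: mgh = ½mv²
v = √(2gh) = √(2 × 9.8 × 1.7) = √33.320 = 5.772 m/s

v = 5.8 m/s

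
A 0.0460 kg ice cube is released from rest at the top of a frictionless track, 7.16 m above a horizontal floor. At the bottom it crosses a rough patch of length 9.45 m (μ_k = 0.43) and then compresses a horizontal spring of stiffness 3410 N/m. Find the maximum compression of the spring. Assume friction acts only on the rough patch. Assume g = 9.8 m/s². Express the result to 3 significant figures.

Initial energy: E₁ = mgh = (0.0460)(9.8)(7.16) = 3.2277 J
Friction removes W_f = μ_k mg d = (0.43)(0.0460)(9.8)(9.45) = 1.832 J
Energy reaching the spring: E = 3.2277 − 1.832 = 1.3959 J
At max compression ½kx² = E ⇒ x = √(2E/k) = √(2 × 1.3959/3410) = 0.02861 m

x = 0.0286 m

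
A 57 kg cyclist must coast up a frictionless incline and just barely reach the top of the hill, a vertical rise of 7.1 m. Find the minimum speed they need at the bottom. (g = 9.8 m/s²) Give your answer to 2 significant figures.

At the top they are momentarily at rest, so all KE converts to PE: ½mv² = mgh
v = √(2gh) = √(2 × 9.8 × 7.1) = 11.80 m/s

v = 12 m/s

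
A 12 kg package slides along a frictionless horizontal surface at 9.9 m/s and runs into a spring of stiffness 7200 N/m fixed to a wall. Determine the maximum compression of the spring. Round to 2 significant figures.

x = 0.40 m

At max compression the package is momentarily at rest: ½mv² = ½kx²
x = v√(m/k) = 9.9 × √(12/7200) = 0.4042 m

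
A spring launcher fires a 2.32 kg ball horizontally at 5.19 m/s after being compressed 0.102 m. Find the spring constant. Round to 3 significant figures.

Energy stored in the spring equals the launch KE: ½kx² = ½mv²
k = mv²/x² = (2.32)(5.19)²/(0.102)² = 6007 N/m

k = 6010 N/m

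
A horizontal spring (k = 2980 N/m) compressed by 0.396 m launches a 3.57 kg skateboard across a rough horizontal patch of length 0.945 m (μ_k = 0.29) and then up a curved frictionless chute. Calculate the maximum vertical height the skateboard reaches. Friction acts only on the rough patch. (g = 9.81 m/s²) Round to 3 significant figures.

Spring energy: E₀ = ½kx² = ½(2980)(0.396)² = 233.66 J
Friction: W_f = μ_k mg d = (0.29)(3.57)(9.81)(0.945) = 9.598 J
Energy at base of ramp: E = 233.66 − 9.598 = 224.06 J
At max height all remaining energy is PE: mgh = E ⇒ h = E/(mg) = 224.06/(3.57 × 9.81) = 6.398 m

h = 6.40 m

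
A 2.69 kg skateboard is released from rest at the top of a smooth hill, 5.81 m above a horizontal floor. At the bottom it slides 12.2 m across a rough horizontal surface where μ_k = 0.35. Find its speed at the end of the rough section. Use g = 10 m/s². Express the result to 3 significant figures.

v = 5.55 m/s

Energy bookkeeping (friction removes W_f = μ_k N d):
mgh = ½mv² + μ_k m g d
W_f = μ_k mg d = (0.35)(2.69)(10)(12.2) = 114.9 J
½mv² = mgh − W_f = 156.29 − 114.9 = 41.426 J
v = √(2 × 41.426/2.69) = 5.550 m/s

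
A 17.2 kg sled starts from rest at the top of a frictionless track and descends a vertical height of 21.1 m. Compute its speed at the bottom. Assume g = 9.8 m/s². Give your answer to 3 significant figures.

Mechanical energy is conserved (no friction): mgh = ½mv²
v = √(2gh) = √(2 × 9.8 × 21.1) = √413.56 = 20.34 m/s

v = 20.3 m/s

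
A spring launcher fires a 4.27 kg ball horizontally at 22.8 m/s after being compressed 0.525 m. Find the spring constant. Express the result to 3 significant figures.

Energy stored in the spring equals the launch KE: ½kx² = ½mv²
k = mv²/x² = (4.27)(22.8)²/(0.525)² = 8053 N/m

k = 8050 N/m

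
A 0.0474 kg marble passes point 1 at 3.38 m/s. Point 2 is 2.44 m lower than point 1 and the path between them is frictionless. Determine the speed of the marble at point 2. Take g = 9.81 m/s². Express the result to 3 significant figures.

Equating total energy at the two states: ½mv₀² + mgh = ½mv²
The mass cancels from both sides.
v² = v₀² + 2gh = (3.38)² + 2(9.81)(2.44) = 59.297
v = √59.297 = 7.700 m/s

v = 7.70 m/s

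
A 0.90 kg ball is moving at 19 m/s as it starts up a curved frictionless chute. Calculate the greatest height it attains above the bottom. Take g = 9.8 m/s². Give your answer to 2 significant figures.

By energy conservation, ½mv² = mgh
h = v²/(2g) = 19²/(2 × 9.8) = 18.42 m

h = 18 m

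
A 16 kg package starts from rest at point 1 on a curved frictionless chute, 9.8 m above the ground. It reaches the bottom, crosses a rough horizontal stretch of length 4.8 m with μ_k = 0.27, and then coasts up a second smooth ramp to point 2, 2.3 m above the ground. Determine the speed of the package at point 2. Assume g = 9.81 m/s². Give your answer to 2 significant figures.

Energy at 1: mgh₁ = (16)(9.81)(9.8) = 1538.2 J
Friction loss: W_f = μ_k mg d = 203.4 J
At 2: ½mv² + mgh₂ = mgh₁ − W_f
½mv² = 1538.2 − 203.4 − 361.01 = 973.78 J
v = √(2 × 973.78/16) = 11.03 m/s

v = 11 m/s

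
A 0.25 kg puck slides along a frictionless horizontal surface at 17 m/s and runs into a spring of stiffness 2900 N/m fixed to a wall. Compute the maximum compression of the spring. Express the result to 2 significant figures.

x = 0.16 m

At max compression the puck is momentarily at rest: ½mv² = ½kx²
x = v√(m/k) = 17 × √(0.25/2900) = 0.1578 m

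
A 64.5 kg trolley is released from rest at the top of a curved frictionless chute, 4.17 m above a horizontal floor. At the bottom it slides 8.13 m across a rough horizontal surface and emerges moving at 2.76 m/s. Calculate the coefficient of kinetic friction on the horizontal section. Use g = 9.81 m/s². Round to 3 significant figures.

μ_k = 0.465

Applying the work–energy principle:
mgh = ½mv² + μ_k m g d
mgh = 2638.5 J; ½mv² = 245.67 J
W_f = 2638.5 − 245.67 = 2393 J
μ_k = W_f/(mg·d) = 2393/(632.7 × 8.13) = 0.4652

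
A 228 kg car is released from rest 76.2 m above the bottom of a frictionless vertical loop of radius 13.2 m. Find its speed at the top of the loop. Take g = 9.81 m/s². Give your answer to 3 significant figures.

Energy conservation: mgh = ½mv_top² + mg(2r)
v_top² = 2g(h − 2r) = 2(9.81)(76.2 − 26.40) = 977.1
v_top = 31.26 m/s

v = 31.3 m/s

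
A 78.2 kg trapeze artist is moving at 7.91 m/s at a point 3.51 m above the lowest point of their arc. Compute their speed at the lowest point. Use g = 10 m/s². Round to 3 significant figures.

v = 11.5 m/s

Equating total energy at the two states: ½mv₀² + mgh = ½mv²
v² = v₀² + 2gh = (7.91)² + 2(10)(3.51) = 132.77
v = √132.77 = 11.52 m/s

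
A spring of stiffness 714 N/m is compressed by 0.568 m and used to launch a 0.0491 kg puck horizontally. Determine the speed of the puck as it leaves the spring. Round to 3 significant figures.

Spring PE converts entirely to kinetic energy: ½kx² = ½mv²
v = x√(k/m) = 0.568 × √(714/0.0491) = 68.49 m/s

v = 68.5 m/s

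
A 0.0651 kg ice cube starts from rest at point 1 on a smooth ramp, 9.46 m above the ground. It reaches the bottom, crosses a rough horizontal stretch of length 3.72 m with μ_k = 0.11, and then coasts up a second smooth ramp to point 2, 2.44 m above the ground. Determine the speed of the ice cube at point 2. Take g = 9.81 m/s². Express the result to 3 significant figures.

v = 11.4 m/s

Energy at 1: mgh₁ = (0.0651)(9.81)(9.46) = 6.0414 J
Friction loss: W_f = μ_k mg d = 0.2613 J
At 2: ½mv² + mgh₂ = mgh₁ − W_f
½mv² = 6.0414 − 0.2613 − 1.5583 = 4.2219 J
v = √(2 × 4.2219/0.0651) = 11.39 m/s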